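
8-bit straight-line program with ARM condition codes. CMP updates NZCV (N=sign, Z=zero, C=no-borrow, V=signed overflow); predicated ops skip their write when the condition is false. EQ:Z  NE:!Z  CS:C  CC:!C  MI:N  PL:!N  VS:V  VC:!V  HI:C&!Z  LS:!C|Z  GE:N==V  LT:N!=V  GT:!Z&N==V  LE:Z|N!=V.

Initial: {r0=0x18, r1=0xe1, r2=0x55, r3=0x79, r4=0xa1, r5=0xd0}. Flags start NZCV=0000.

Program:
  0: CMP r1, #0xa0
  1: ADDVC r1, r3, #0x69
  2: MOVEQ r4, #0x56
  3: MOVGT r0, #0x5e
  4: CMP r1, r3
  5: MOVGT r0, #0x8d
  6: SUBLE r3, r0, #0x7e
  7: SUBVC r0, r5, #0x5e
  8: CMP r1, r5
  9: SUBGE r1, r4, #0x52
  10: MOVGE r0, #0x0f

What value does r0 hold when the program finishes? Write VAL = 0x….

0: ✓ CMP  NZCV=0010
1: ✓ ADDVC  r1←0xe2
2: · MOVEQ
3: ✓ MOVGT  r0←0x5e
4: ✓ CMP  NZCV=0011
5: · MOVGT
6: ✓ SUBLE  r3←0xe0
7: · SUBVC
8: ✓ CMP  NZCV=0010
9: ✓ SUBGE  r1←0x4f
10: ✓ MOVGE  r0←0x0f

VAL = 0x0f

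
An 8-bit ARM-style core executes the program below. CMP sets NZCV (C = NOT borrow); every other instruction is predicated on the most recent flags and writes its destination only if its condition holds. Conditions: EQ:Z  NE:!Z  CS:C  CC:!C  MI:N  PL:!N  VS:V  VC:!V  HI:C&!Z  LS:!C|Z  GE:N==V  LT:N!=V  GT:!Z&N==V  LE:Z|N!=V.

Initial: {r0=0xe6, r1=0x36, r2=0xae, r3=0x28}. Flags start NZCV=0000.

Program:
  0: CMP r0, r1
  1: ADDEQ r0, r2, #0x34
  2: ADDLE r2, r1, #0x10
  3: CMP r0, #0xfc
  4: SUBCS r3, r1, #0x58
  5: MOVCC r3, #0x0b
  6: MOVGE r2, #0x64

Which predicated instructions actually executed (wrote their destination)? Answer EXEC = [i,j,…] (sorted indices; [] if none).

EXEC = [2,5]

0: ✓ CMP  NZCV=1010
1: · ADDEQ
2: ✓ ADDLE  r2←0x46
3: ✓ CMP  NZCV=1000
4: · SUBCS
5: ✓ MOVCC  r3←0x0b
6: · MOVGE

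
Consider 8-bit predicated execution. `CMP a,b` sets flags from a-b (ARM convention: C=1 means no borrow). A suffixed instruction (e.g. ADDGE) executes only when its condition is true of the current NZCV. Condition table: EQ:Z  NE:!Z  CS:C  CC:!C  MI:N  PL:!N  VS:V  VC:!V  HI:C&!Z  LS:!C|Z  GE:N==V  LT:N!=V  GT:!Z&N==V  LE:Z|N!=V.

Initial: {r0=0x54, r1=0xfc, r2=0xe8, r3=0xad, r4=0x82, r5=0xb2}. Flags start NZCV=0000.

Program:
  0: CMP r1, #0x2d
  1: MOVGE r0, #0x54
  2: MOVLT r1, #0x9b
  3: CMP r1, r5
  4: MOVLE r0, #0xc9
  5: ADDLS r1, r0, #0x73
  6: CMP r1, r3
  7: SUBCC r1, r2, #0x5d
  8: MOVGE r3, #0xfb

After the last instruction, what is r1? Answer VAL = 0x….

0: ✓ CMP  NZCV=1010
1: · MOVGE
2: ✓ MOVLT  r1←0x9b
3: ✓ CMP  NZCV=1000
4: ✓ MOVLE  r0←0xc9
5: ✓ ADDLS  r1←0x3c
6: ✓ CMP  NZCV=1001
7: ✓ SUBCC  r1←0x8b
8: ✓ MOVGE  r3←0xfb

VAL = 0x8b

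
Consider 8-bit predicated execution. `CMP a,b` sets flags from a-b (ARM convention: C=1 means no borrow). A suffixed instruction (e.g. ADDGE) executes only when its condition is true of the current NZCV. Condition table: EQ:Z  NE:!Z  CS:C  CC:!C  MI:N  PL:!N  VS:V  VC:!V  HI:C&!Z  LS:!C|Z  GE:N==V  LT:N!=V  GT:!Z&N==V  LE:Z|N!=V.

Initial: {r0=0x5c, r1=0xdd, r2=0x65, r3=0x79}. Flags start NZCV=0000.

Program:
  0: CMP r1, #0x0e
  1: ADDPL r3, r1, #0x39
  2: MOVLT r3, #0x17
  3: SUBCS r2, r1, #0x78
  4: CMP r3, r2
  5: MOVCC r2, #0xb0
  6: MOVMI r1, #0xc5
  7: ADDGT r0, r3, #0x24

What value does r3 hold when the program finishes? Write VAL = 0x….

VAL = 0x17

[0] flags=1010 → (cmp)
[1] flags=1010 PL?F → skip
[2] flags=1010 LT?T → r3=0x17
[3] flags=1010 CS?T → r2=0x65
[4] flags=1000 → (cmp)
[5] flags=1000 CC?T → r2=0xb0
[6] flags=1000 MI?T → r1=0xc5
[7] flags=1000 GT?F → skip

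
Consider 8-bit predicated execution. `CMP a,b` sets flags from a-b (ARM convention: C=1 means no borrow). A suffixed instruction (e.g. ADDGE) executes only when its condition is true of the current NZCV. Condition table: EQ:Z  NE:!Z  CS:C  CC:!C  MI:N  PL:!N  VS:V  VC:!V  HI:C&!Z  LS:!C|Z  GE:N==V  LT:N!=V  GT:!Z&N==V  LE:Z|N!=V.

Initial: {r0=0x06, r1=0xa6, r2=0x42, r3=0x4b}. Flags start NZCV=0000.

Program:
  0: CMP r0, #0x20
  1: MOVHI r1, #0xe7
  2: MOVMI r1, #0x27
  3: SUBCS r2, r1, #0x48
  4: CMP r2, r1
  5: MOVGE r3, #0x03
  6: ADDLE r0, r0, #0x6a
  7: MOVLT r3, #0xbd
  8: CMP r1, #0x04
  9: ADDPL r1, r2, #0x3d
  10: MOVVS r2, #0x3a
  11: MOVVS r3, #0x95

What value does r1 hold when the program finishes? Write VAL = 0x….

0: ✓ CMP  NZCV=1000
1: · MOVHI
2: ✓ MOVMI  r1←0x27
3: · SUBCS
4: ✓ CMP  NZCV=0010
5: ✓ MOVGE  r3←0x03
6: · ADDLE
7: · MOVLT
8: ✓ CMP  NZCV=0010
9: ✓ ADDPL  r1←0x7f
10: · MOVVS
11: · MOVVS

VAL = 0x7f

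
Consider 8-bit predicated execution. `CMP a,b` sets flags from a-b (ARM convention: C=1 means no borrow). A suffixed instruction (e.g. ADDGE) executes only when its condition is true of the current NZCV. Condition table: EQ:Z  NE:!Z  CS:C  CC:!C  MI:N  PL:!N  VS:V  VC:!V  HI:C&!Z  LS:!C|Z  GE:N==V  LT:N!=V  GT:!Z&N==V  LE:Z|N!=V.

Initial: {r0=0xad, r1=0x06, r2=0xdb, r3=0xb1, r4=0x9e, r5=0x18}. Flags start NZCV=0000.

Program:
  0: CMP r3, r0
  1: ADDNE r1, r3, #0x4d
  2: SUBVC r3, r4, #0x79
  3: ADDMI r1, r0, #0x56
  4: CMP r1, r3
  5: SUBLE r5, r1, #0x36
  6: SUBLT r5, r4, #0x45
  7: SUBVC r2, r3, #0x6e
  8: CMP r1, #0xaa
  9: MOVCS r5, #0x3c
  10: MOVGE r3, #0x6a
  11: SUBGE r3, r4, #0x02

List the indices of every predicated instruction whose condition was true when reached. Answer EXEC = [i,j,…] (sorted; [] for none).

0: ✓ CMP  NZCV=0010
1: ✓ ADDNE  r1←0xfe
2: ✓ SUBVC  r3←0x25
3: · ADDMI
4: ✓ CMP  NZCV=1010
5: ✓ SUBLE  r5←0xc8
6: ✓ SUBLT  r5←0x59
7: ✓ SUBVC  r2←0xb7
8: ✓ CMP  NZCV=0010
9: ✓ MOVCS  r5←0x3c
10: ✓ MOVGE  r3←0x6a
11: ✓ SUBGE  r3←0x9c

EXEC = [1,2,5,6,7,9,10,11]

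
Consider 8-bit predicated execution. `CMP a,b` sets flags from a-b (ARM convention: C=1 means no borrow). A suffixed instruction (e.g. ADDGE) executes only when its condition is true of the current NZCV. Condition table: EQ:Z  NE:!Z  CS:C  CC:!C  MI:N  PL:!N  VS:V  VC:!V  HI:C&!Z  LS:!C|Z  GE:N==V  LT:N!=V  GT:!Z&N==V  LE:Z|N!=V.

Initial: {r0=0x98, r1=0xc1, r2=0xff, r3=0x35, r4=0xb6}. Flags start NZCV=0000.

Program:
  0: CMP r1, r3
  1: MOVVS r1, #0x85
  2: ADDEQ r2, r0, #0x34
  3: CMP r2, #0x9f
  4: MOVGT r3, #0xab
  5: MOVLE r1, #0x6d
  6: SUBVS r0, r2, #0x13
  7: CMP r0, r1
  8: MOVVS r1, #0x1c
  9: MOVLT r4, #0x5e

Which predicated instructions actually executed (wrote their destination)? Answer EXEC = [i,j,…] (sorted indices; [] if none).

0: ✓ CMP  NZCV=1010
1: · MOVVS
2: · ADDEQ
3: ✓ CMP  NZCV=0010
4: ✓ MOVGT  r3←0xab
5: · MOVLE
6: · SUBVS
7: ✓ CMP  NZCV=1000
8: · MOVVS
9: ✓ MOVLT  r4←0x5e

EXEC = [4,9]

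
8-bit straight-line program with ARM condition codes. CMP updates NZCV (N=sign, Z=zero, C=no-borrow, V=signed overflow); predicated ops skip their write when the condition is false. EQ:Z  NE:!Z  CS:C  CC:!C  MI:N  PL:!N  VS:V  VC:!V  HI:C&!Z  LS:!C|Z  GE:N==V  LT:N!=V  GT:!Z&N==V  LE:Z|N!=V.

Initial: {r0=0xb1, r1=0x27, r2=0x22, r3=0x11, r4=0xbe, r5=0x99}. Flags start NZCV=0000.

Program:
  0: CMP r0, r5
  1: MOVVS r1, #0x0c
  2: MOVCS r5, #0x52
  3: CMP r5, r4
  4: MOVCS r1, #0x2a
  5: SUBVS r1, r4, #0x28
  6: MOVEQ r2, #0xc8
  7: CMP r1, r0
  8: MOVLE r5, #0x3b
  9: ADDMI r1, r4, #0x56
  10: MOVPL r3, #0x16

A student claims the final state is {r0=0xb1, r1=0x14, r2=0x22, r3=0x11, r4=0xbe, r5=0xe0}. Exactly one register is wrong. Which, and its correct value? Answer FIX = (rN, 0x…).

FIX = (r5, 0x3b)

0: ✓ CMP  NZCV=0010
1: · MOVVS
2: ✓ MOVCS  r5←0x52
3: ✓ CMP  NZCV=1001
4: · MOVCS
5: ✓ SUBVS  r1←0x96
6: · MOVEQ
7: ✓ CMP  NZCV=1000
8: ✓ MOVLE  r5←0x3b
9: ✓ ADDMI  r1←0x14
10: · MOVPL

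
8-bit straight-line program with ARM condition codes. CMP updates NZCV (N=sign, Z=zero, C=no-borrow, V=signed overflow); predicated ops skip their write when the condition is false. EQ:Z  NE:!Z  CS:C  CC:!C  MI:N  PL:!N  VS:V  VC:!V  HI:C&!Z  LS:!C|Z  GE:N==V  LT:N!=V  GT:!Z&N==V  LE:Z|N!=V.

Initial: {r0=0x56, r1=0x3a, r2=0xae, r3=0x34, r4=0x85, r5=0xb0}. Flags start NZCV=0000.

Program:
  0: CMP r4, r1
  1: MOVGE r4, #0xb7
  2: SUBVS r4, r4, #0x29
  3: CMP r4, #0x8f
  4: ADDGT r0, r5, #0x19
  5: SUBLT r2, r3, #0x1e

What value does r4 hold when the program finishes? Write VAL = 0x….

0: ✓ CMP  NZCV=0011
1: · MOVGE
2: ✓ SUBVS  r4←0x5c
3: ✓ CMP  NZCV=1001
4: ✓ ADDGT  r0←0xc9
5: · SUBLT

VAL = 0x5c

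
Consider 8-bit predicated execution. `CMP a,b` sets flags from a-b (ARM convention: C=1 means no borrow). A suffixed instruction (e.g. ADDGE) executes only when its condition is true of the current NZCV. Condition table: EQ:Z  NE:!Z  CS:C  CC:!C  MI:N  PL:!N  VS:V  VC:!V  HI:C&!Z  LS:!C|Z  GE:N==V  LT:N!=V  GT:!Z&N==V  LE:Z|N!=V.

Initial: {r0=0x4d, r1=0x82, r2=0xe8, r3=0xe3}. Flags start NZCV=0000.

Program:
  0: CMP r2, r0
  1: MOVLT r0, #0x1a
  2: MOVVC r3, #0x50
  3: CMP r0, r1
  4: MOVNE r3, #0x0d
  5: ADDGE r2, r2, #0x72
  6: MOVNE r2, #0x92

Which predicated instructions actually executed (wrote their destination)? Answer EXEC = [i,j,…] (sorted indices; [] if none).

0: ✓ CMP  NZCV=1010
1: ✓ MOVLT  r0←0x1a
2: ✓ MOVVC  r3←0x50
3: ✓ CMP  NZCV=1001
4: ✓ MOVNE  r3←0x0d
5: ✓ ADDGE  r2←0x5a
6: ✓ MOVNE  r2←0x92

EXEC = [1,2,4,5,6]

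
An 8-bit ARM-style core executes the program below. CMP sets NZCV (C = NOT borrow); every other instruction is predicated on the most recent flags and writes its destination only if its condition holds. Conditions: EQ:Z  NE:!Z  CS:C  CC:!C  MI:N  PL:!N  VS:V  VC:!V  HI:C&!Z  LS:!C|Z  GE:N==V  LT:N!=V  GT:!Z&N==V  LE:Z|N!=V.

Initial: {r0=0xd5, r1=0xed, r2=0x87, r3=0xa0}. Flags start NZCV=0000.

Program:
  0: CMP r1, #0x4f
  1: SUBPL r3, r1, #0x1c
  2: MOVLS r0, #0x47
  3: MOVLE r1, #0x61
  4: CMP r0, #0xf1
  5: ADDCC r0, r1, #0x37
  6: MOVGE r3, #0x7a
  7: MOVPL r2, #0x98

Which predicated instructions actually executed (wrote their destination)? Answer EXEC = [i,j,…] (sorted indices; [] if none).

EXEC = [3,5]

[0] flags=1010 → (cmp)
[1] flags=1010 PL?F → skip
[2] flags=1010 LS?F → skip
[3] flags=1010 LE?T → r1=0x61
[4] flags=1000 → (cmp)
[5] flags=1000 CC?T → r0=0x98
[6] flags=1000 GE?F → skip
[7] flags=1000 PL?F → skip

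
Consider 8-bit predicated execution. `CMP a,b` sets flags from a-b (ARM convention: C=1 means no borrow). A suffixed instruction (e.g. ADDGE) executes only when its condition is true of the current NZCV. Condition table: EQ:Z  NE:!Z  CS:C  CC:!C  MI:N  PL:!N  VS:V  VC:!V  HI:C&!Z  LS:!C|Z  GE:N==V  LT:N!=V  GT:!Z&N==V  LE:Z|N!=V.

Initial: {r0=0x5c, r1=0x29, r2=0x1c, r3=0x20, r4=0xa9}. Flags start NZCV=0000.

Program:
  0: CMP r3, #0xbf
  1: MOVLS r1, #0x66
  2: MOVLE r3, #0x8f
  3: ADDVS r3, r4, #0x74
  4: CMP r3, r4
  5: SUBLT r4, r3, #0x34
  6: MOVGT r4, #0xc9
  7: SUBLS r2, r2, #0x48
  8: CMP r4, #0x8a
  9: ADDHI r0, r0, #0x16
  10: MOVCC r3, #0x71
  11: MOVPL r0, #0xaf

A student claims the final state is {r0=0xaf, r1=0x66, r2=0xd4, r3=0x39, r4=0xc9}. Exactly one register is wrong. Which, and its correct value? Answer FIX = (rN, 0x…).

FIX = (r3, 0x20)

0: ✓ CMP  NZCV=0000
1: ✓ MOVLS  r1←0x66
2: · MOVLE
3: · ADDVS
4: ✓ CMP  NZCV=0000
5: · SUBLT
6: ✓ MOVGT  r4←0xc9
7: ✓ SUBLS  r2←0xd4
8: ✓ CMP  NZCV=0010
9: ✓ ADDHI  r0←0x72
10: · MOVCC
11: ✓ MOVPL  r0←0xaf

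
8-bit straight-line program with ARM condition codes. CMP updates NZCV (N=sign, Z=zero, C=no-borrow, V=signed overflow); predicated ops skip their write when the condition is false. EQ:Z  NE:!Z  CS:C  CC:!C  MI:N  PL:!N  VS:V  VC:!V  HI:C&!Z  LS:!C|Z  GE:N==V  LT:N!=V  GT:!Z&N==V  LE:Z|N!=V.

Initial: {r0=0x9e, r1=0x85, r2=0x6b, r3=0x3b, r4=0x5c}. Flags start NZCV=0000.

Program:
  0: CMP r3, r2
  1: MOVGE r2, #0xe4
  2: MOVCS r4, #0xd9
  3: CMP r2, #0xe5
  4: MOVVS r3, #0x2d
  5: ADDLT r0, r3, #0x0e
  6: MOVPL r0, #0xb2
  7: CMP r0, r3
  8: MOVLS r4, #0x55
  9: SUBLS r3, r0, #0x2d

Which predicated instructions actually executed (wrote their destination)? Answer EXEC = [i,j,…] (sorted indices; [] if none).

0: ✓ CMP  NZCV=1000
1: · MOVGE
2: · MOVCS
3: ✓ CMP  NZCV=1001
4: ✓ MOVVS  r3←0x2d
5: · ADDLT
6: · MOVPL
7: ✓ CMP  NZCV=0011
8: · MOVLS
9: · SUBLS

EXEC = [4]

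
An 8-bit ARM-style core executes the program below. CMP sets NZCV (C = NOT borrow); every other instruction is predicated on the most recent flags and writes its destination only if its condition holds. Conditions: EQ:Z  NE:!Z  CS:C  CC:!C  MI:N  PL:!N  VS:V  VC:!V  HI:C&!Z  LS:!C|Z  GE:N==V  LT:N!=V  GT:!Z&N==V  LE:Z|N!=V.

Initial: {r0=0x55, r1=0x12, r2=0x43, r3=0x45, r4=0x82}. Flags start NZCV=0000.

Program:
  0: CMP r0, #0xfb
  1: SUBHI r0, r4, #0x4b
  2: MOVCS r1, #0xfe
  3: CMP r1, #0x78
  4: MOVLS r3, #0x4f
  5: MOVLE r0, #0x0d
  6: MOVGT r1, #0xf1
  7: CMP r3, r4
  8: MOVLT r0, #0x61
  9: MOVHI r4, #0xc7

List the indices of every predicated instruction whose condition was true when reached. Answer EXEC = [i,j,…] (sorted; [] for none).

0: ✓ CMP  NZCV=0000
1: · SUBHI
2: · MOVCS
3: ✓ CMP  NZCV=1000
4: ✓ MOVLS  r3←0x4f
5: ✓ MOVLE  r0←0x0d
6: · MOVGT
7: ✓ CMP  NZCV=1001
8: · MOVLT
9: · MOVHI

EXEC = [4,5]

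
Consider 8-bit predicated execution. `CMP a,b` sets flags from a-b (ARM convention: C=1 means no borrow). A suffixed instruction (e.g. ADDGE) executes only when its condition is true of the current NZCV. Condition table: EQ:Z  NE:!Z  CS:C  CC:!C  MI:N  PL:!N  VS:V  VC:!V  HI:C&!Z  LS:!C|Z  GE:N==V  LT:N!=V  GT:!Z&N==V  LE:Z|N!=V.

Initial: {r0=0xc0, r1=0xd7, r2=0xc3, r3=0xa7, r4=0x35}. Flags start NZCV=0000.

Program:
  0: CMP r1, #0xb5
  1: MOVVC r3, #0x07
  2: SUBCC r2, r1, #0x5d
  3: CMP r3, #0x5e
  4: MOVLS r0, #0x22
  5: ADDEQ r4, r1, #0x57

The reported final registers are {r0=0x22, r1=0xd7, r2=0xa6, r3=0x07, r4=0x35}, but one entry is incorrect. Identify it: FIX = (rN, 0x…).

0: ✓ CMP  NZCV=0010
1: ✓ MOVVC  r3←0x07
2: · SUBCC
3: ✓ CMP  NZCV=1000
4: ✓ MOVLS  r0←0x22
5: · ADDEQ

FIX = (r2, 0xc3)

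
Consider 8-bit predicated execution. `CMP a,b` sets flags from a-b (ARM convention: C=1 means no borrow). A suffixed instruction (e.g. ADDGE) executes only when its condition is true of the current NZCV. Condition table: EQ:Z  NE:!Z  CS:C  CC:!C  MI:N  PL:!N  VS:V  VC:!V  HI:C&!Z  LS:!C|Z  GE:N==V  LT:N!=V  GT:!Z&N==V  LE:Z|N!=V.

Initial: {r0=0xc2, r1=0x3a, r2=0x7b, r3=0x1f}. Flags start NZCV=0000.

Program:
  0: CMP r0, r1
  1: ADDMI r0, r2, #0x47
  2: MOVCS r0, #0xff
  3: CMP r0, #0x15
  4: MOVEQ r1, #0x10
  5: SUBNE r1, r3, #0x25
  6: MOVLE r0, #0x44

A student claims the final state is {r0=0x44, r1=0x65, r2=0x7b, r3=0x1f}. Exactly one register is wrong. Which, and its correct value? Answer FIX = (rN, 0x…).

[0] flags=1010 → (cmp)
[1] flags=1010 MI?T → r0=0xc2
[2] flags=1010 CS?T → r0=0xff
[3] flags=1010 → (cmp)
[4] flags=1010 EQ?F → skip
[5] flags=1010 NE?T → r1=0xfa
[6] flags=1010 LE?T → r0=0x44

FIX = (r1, 0xfa)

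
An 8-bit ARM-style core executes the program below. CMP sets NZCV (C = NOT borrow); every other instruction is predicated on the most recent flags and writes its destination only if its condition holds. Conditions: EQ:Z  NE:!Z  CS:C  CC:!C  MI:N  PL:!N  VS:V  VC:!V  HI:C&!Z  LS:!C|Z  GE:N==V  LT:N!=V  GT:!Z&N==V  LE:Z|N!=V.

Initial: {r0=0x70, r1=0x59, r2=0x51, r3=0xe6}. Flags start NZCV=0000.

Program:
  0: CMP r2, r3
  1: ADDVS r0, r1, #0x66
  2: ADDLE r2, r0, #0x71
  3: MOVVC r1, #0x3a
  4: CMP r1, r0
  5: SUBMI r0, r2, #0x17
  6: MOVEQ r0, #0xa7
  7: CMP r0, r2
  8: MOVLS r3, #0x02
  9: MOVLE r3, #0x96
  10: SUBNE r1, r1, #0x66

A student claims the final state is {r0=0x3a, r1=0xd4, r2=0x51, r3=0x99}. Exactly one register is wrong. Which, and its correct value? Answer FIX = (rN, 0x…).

FIX = (r3, 0x96)

0: ✓ CMP  NZCV=0000
1: · ADDVS
2: · ADDLE
3: ✓ MOVVC  r1←0x3a
4: ✓ CMP  NZCV=1000
5: ✓ SUBMI  r0←0x3a
6: · MOVEQ
7: ✓ CMP  NZCV=1000
8: ✓ MOVLS  r3←0x02
9: ✓ MOVLE  r3←0x96
10: ✓ SUBNE  r1←0xd4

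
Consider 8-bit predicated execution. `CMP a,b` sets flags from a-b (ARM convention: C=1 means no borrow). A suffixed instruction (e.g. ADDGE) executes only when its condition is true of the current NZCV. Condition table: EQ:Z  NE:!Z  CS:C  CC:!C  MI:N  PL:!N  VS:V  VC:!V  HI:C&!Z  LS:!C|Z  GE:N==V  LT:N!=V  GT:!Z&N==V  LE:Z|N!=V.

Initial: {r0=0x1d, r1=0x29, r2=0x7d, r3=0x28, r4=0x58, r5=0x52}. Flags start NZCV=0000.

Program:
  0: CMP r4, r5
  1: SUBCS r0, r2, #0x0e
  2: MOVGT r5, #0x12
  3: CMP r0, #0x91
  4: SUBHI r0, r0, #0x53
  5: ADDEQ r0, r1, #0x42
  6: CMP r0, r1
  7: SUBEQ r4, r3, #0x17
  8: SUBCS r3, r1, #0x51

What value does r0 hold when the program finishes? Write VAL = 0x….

0: ✓ CMP  NZCV=0010
1: ✓ SUBCS  r0←0x6f
2: ✓ MOVGT  r5←0x12
3: ✓ CMP  NZCV=1001
4: · SUBHI
5: · ADDEQ
6: ✓ CMP  NZCV=0010
7: · SUBEQ
8: ✓ SUBCS  r3←0xd8

VAL = 0x6f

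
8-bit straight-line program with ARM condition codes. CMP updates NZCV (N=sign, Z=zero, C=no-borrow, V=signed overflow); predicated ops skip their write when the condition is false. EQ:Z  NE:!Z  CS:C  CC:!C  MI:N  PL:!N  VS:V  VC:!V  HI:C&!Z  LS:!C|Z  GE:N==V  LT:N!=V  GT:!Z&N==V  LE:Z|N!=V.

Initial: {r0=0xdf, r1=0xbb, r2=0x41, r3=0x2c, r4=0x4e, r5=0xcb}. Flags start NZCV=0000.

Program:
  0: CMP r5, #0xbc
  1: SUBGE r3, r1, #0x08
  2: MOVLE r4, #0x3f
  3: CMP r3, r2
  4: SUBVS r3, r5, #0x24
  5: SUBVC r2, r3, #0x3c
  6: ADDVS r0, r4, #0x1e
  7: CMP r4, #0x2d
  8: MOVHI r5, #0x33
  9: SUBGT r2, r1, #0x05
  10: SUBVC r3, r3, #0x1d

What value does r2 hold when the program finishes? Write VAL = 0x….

VAL = 0xb6

0: ✓ CMP  NZCV=0010
1: ✓ SUBGE  r3←0xb3
2: · MOVLE
3: ✓ CMP  NZCV=0011
4: ✓ SUBVS  r3←0xa7
5: · SUBVC
6: ✓ ADDVS  r0←0x6c
7: ✓ CMP  NZCV=0010
8: ✓ MOVHI  r5←0x33
9: ✓ SUBGT  r2←0xb6
10: ✓ SUBVC  r3←0x8a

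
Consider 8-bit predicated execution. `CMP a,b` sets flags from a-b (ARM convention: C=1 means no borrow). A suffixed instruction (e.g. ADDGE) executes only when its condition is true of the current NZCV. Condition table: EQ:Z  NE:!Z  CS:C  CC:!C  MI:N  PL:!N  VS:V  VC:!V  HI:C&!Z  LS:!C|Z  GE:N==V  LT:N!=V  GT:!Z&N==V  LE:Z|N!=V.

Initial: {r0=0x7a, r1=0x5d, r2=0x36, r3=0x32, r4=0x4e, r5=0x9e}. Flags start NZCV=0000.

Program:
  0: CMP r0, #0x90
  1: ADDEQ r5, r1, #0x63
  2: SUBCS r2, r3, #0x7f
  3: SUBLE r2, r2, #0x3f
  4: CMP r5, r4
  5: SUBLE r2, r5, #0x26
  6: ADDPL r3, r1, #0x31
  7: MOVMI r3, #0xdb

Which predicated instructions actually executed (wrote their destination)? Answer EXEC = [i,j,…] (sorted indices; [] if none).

0: ✓ CMP  NZCV=1001
1: · ADDEQ
2: · SUBCS
3: · SUBLE
4: ✓ CMP  NZCV=0011
5: ✓ SUBLE  r2←0x78
6: ✓ ADDPL  r3←0x8e
7: · MOVMI

EXEC = [5,6]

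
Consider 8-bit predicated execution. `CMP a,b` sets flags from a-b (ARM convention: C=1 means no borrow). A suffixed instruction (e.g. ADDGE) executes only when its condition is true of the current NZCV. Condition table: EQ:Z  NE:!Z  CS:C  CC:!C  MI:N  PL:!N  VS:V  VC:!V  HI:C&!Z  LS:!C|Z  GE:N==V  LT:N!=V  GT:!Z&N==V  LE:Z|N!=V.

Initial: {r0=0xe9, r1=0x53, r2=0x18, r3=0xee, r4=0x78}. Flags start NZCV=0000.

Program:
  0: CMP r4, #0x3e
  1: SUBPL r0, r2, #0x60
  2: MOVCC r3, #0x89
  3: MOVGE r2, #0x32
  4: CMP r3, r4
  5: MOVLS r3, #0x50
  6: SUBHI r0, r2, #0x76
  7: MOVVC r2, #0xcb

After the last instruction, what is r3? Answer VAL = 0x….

[0] flags=0010 → (cmp)
[1] flags=0010 PL?T → r0=0xb8
[2] flags=0010 CC?F → skip
[3] flags=0010 GE?T → r2=0x32
[4] flags=0011 → (cmp)
[5] flags=0011 LS?F → skip
[6] flags=0011 HI?T → r0=0xbc
[7] flags=0011 VC?F → skip

VAL = 0xee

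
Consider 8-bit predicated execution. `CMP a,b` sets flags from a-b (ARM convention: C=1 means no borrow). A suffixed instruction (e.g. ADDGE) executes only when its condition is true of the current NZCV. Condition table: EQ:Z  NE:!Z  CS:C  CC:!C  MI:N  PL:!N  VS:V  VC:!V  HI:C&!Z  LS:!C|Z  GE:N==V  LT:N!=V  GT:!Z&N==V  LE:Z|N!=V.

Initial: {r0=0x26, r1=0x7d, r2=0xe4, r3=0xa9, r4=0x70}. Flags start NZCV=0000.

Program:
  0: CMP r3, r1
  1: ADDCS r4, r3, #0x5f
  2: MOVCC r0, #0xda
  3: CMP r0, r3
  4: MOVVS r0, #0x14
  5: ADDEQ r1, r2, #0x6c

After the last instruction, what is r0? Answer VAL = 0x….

[0] flags=0011 → (cmp)
[1] flags=0011 CS?T → r4=0x08
[2] flags=0011 CC?F → skip
[3] flags=0000 → (cmp)
[4] flags=0000 VS?F → skip
[5] flags=0000 EQ?F → skip

VAL = 0x26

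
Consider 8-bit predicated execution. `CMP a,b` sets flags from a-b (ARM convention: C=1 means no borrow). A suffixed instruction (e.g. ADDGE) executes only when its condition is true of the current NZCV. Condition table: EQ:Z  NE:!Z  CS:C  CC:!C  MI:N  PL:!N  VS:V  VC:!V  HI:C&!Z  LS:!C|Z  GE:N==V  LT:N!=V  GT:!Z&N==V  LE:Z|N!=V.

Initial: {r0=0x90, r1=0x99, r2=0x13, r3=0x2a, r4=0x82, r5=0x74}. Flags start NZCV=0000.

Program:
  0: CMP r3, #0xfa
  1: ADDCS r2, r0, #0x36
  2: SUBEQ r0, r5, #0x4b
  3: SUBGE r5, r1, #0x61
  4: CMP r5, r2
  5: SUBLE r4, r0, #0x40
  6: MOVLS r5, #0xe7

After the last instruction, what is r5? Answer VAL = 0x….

[0] flags=0000 → (cmp)
[1] flags=0000 CS?F → skip
[2] flags=0000 EQ?F → skip
[3] flags=0000 GE?T → r5=0x38
[4] flags=0010 → (cmp)
[5] flags=0010 LE?F → skip
[6] flags=0010 LS?F → skip

VAL = 0x38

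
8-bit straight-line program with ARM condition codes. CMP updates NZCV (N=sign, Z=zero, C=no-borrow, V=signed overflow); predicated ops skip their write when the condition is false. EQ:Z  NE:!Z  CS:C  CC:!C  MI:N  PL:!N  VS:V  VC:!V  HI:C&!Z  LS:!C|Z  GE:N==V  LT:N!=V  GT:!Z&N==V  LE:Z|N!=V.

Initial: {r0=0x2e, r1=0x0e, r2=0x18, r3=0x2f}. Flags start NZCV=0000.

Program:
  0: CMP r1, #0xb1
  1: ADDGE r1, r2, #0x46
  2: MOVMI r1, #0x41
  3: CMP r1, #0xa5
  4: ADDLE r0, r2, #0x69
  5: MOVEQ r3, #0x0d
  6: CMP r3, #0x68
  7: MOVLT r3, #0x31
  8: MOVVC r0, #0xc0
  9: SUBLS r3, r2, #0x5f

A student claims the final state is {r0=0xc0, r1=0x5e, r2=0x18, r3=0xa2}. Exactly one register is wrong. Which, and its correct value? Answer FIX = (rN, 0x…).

FIX = (r3, 0xb9)

0: ✓ CMP  NZCV=0000
1: ✓ ADDGE  r1←0x5e
2: · MOVMI
3: ✓ CMP  NZCV=1001
4: · ADDLE
5: · MOVEQ
6: ✓ CMP  NZCV=1000
7: ✓ MOVLT  r3←0x31
8: ✓ MOVVC  r0←0xc0
9: ✓ SUBLS  r3←0xb9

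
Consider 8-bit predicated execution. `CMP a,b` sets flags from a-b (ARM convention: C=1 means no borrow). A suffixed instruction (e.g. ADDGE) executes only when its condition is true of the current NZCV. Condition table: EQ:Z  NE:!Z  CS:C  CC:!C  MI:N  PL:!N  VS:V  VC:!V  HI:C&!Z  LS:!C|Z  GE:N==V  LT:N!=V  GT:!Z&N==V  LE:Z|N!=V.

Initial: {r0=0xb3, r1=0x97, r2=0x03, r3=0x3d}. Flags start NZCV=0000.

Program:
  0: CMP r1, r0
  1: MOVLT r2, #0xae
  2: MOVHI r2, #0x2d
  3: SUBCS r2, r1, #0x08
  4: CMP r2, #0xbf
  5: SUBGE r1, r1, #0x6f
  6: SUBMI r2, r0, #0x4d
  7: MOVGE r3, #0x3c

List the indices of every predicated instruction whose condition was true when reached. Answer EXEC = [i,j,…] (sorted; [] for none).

EXEC = [1,6]

0: ✓ CMP  NZCV=1000
1: ✓ MOVLT  r2←0xae
2: · MOVHI
3: · SUBCS
4: ✓ CMP  NZCV=1000
5: · SUBGE
6: ✓ SUBMI  r2←0x66
7: · MOVGE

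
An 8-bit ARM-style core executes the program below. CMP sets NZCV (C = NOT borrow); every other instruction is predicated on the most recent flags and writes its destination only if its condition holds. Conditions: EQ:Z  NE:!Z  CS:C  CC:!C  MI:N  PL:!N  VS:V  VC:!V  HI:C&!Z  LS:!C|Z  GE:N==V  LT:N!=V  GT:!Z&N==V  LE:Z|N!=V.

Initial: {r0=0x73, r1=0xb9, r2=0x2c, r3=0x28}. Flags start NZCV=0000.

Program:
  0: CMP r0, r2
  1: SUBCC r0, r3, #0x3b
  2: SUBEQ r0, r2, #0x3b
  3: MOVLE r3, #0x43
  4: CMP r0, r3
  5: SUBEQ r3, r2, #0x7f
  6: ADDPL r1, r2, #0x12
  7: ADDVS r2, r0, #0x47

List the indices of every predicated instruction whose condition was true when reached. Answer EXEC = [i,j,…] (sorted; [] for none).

[0] flags=0010 → (cmp)
[1] flags=0010 CC?F → skip
[2] flags=0010 EQ?F → skip
[3] flags=0010 LE?F → skip
[4] flags=0010 → (cmp)
[5] flags=0010 EQ?F → skip
[6] flags=0010 PL?T → r1=0x3e
[7] flags=0010 VS?F → skip

EXEC = [6]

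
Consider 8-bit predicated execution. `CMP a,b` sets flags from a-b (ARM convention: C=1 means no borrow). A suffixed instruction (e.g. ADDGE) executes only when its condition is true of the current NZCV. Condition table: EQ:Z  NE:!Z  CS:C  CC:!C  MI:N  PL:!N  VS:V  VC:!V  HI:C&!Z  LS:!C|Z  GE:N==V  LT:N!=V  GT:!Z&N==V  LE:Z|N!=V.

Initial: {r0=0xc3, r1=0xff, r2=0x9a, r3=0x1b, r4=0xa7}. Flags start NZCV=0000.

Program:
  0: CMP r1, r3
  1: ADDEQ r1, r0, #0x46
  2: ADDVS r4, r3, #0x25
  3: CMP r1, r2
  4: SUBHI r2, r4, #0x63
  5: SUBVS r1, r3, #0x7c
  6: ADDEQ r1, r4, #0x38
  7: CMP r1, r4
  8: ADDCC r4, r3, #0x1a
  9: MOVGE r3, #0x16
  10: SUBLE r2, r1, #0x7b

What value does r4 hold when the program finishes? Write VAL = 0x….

[0] flags=1010 → (cmp)
[1] flags=1010 EQ?F → skip
[2] flags=1010 VS?F → skip
[3] flags=0010 → (cmp)
[4] flags=0010 HI?T → r2=0x44
[5] flags=0010 VS?F → skip
[6] flags=0010 EQ?F → skip
[7] flags=0010 → (cmp)
[8] flags=0010 CC?F → skip
[9] flags=0010 GE?T → r3=0x16
[10] flags=0010 LE?F → skip

VAL = 0xa7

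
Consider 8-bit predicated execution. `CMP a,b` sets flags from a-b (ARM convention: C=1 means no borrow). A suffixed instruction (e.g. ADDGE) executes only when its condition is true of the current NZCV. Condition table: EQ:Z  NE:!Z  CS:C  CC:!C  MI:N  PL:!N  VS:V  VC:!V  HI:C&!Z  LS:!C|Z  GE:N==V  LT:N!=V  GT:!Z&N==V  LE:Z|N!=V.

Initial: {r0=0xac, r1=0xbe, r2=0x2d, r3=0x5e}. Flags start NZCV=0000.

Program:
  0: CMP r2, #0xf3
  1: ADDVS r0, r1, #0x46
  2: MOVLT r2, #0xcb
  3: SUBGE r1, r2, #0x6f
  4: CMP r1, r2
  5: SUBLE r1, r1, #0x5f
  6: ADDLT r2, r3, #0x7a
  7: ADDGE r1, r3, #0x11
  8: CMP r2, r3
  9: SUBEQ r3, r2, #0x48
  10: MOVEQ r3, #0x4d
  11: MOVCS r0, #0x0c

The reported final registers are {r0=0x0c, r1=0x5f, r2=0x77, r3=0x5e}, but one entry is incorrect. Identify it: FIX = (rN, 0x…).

0: ✓ CMP  NZCV=0000
1: · ADDVS
2: · MOVLT
3: ✓ SUBGE  r1←0xbe
4: ✓ CMP  NZCV=1010
5: ✓ SUBLE  r1←0x5f
6: ✓ ADDLT  r2←0xd8
7: · ADDGE
8: ✓ CMP  NZCV=0011
9: · SUBEQ
10: · MOVEQ
11: ✓ MOVCS  r0←0x0c

FIX = (r2, 0xd8)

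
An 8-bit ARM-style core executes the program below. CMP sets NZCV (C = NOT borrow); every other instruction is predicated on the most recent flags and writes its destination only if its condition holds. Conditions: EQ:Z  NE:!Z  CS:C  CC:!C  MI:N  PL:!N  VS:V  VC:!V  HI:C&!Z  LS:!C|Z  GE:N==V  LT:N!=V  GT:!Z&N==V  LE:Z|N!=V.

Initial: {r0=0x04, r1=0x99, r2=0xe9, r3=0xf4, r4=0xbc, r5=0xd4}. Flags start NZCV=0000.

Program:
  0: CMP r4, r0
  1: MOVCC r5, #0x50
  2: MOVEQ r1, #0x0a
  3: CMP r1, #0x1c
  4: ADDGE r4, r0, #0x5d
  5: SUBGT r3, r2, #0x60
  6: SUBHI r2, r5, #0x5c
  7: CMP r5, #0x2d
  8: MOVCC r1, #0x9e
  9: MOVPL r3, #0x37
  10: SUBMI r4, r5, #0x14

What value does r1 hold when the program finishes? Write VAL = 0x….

0: ✓ CMP  NZCV=1010
1: · MOVCC
2: · MOVEQ
3: ✓ CMP  NZCV=0011
4: · ADDGE
5: · SUBGT
6: ✓ SUBHI  r2←0x78
7: ✓ CMP  NZCV=1010
8: · MOVCC
9: · MOVPL
10: ✓ SUBMI  r4←0xc0

VAL = 0x99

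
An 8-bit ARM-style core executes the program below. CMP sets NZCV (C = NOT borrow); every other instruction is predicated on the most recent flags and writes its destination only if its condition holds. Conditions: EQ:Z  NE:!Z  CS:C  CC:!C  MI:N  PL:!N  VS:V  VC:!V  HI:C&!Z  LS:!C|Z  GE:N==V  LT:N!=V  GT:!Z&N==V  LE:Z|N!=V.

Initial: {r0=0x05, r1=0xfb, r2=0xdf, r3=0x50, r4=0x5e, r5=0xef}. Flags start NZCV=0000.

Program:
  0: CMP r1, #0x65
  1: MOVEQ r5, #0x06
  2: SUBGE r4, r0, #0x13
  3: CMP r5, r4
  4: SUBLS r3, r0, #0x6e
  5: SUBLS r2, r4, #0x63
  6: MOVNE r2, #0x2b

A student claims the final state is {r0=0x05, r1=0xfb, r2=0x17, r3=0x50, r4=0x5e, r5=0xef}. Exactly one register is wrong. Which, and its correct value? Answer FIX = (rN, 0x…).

FIX = (r2, 0x2b)

[0] flags=1010 → (cmp)
[1] flags=1010 EQ?F → skip
[2] flags=1010 GE?F → skip
[3] flags=1010 → (cmp)
[4] flags=1010 LS?F → skip
[5] flags=1010 LS?F → skip
[6] flags=1010 NE?T → r2=0x2b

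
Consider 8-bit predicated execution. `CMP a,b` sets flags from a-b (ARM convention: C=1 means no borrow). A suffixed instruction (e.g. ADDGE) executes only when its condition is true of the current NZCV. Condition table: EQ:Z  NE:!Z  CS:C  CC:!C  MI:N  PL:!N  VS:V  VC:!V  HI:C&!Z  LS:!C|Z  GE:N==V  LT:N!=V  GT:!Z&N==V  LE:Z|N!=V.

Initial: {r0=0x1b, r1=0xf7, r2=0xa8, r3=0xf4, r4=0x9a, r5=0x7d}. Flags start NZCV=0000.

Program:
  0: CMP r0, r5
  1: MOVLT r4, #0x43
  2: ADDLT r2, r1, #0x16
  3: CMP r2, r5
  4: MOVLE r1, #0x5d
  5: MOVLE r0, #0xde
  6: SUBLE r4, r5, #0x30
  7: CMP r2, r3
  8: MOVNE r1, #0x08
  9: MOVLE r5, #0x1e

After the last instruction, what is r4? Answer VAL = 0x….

[0] flags=1000 → (cmp)
[1] flags=1000 LT?T → r4=0x43
[2] flags=1000 LT?T → r2=0x0d
[3] flags=1000 → (cmp)
[4] flags=1000 LE?T → r1=0x5d
[5] flags=1000 LE?T → r0=0xde
[6] flags=1000 LE?T → r4=0x4d
[7] flags=0000 → (cmp)
[8] flags=0000 NE?T → r1=0x08
[9] flags=0000 LE?F → skip

VAL = 0x4d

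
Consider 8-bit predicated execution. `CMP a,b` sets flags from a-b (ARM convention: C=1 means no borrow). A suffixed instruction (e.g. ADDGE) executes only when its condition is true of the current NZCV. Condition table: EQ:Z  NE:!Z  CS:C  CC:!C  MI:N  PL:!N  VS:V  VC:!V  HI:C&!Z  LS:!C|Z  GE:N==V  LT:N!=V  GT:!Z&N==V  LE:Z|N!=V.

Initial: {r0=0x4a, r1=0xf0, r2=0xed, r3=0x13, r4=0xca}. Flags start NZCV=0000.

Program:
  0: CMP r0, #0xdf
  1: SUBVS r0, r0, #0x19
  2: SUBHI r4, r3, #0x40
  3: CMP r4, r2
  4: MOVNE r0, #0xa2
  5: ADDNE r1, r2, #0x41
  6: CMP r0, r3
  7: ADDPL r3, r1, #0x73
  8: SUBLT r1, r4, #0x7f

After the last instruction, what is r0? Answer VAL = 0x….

0: ✓ CMP  NZCV=0000
1: · SUBVS
2: · SUBHI
3: ✓ CMP  NZCV=1000
4: ✓ MOVNE  r0←0xa2
5: ✓ ADDNE  r1←0x2e
6: ✓ CMP  NZCV=1010
7: · ADDPL
8: ✓ SUBLT  r1←0x4b

VAL = 0xa2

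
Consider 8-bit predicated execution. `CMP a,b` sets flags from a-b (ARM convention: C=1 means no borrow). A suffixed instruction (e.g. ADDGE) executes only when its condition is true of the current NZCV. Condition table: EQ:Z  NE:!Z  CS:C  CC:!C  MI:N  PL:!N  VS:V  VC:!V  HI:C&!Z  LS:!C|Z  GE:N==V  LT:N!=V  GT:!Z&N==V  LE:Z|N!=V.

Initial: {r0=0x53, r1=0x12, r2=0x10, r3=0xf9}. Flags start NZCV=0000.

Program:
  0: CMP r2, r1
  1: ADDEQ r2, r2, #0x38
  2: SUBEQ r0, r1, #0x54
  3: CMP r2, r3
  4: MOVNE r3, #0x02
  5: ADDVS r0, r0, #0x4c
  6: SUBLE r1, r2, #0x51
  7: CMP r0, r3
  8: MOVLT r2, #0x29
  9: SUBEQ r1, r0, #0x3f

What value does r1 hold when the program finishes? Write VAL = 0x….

0: ✓ CMP  NZCV=1000
1: · ADDEQ
2: · SUBEQ
3: ✓ CMP  NZCV=0000
4: ✓ MOVNE  r3←0x02
5: · ADDVS
6: · SUBLE
7: ✓ CMP  NZCV=0010
8: · MOVLT
9: · SUBEQ

VAL = 0x12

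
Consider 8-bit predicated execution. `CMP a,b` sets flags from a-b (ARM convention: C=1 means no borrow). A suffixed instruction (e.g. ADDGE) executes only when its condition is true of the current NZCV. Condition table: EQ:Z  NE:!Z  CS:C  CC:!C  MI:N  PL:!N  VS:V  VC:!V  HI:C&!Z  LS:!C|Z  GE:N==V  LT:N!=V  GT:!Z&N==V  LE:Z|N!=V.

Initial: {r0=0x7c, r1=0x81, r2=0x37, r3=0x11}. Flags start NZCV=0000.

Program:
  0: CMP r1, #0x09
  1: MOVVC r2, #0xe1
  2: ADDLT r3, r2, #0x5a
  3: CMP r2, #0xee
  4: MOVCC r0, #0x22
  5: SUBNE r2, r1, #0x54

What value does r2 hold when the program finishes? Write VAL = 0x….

VAL = 0x2d

0: ✓ CMP  NZCV=0011
1: · MOVVC
2: ✓ ADDLT  r3←0x91
3: ✓ CMP  NZCV=0000
4: ✓ MOVCC  r0←0x22
5: ✓ SUBNE  r2←0x2d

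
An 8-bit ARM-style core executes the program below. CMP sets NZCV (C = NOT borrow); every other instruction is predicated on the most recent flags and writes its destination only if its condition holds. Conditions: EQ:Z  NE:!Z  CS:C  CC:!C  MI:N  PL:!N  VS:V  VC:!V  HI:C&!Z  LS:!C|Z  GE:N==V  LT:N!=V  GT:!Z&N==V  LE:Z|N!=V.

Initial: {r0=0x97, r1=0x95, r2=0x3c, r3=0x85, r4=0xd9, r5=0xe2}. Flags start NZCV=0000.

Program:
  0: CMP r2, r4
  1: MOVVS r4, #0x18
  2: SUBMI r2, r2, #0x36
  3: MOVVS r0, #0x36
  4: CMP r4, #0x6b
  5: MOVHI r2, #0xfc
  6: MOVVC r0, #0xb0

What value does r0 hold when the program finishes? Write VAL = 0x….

VAL = 0x97

[0] flags=0000 → (cmp)
[1] flags=0000 VS?F → skip
[2] flags=0000 MI?F → skip
[3] flags=0000 VS?F → skip
[4] flags=0011 → (cmp)
[5] flags=0011 HI?T → r2=0xfc
[6] flags=0011 VC?F → skip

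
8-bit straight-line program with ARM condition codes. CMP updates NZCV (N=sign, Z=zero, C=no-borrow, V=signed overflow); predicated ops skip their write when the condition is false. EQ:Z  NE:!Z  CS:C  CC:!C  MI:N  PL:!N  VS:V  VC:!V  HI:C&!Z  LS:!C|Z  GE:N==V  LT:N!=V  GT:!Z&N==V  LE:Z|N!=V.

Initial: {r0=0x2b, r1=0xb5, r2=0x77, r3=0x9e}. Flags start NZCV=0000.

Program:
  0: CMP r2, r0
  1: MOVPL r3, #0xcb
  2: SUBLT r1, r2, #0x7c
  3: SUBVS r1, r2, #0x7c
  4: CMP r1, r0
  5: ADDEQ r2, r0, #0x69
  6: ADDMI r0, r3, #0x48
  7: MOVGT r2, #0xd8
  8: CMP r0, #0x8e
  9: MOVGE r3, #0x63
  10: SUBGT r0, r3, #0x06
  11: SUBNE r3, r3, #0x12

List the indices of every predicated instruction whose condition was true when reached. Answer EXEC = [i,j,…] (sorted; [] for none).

[0] flags=0010 → (cmp)
[1] flags=0010 PL?T → r3=0xcb
[2] flags=0010 LT?F → skip
[3] flags=0010 VS?F → skip
[4] flags=1010 → (cmp)
[5] flags=1010 EQ?F → skip
[6] flags=1010 MI?T → r0=0x13
[7] flags=1010 GT?F → skip
[8] flags=1001 → (cmp)
[9] flags=1001 GE?T → r3=0x63
[10] flags=1001 GT?T → r0=0x5d
[11] flags=1001 NE?T → r3=0x51

EXEC = [1,6,9,10,11]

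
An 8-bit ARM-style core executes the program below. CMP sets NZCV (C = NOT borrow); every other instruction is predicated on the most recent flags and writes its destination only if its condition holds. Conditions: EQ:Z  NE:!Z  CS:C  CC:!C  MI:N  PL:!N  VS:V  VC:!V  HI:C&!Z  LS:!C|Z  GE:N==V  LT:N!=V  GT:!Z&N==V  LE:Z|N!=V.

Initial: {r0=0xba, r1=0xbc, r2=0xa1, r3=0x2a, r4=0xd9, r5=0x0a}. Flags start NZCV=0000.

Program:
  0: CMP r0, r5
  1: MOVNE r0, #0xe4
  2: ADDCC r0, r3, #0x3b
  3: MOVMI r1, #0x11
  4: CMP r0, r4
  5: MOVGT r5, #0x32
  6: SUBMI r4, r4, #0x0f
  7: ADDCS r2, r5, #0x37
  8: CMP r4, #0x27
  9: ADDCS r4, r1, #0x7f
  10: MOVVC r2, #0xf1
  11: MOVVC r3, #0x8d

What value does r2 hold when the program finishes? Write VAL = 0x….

0: ✓ CMP  NZCV=1010
1: ✓ MOVNE  r0←0xe4
2: · ADDCC
3: ✓ MOVMI  r1←0x11
4: ✓ CMP  NZCV=0010
5: ✓ MOVGT  r5←0x32
6: · SUBMI
7: ✓ ADDCS  r2←0x69
8: ✓ CMP  NZCV=1010
9: ✓ ADDCS  r4←0x90
10: ✓ MOVVC  r2←0xf1
11: ✓ MOVVC  r3←0x8d

VAL = 0xf1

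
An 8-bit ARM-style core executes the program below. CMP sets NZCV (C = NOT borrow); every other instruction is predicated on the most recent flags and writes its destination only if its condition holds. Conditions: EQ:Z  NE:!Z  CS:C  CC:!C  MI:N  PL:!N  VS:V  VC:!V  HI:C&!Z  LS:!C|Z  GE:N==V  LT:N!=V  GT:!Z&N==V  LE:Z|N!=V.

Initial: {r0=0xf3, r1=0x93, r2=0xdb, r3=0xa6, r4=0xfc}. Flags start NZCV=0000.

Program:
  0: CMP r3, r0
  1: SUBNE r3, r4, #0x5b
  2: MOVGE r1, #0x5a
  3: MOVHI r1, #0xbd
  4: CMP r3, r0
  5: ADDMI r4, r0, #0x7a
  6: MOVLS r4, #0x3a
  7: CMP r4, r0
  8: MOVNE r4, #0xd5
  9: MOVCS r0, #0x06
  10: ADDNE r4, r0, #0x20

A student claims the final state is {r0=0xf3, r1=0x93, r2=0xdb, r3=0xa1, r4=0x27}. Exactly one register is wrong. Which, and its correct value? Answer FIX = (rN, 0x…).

0: ✓ CMP  NZCV=1000
1: ✓ SUBNE  r3←0xa1
2: · MOVGE
3: · MOVHI
4: ✓ CMP  NZCV=1000
5: ✓ ADDMI  r4←0x6d
6: ✓ MOVLS  r4←0x3a
7: ✓ CMP  NZCV=0000
8: ✓ MOVNE  r4←0xd5
9: · MOVCS
10: ✓ ADDNE  r4←0x13

FIX = (r4, 0x13)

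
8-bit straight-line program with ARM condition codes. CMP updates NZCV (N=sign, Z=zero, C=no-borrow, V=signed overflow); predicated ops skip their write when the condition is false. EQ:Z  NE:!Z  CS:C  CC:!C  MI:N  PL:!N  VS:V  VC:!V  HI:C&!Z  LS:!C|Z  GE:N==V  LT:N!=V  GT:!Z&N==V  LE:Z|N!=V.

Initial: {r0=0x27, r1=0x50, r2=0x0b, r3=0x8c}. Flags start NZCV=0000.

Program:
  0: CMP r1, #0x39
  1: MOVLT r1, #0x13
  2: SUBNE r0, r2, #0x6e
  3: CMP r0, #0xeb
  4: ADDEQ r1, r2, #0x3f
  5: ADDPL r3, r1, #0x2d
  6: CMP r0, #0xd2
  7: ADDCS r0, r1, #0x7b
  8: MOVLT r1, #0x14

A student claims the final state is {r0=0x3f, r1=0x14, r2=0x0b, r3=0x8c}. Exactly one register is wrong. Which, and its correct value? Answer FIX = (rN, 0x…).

FIX = (r0, 0x9d)

0: ✓ CMP  NZCV=0010
1: · MOVLT
2: ✓ SUBNE  r0←0x9d
3: ✓ CMP  NZCV=1000
4: · ADDEQ
5: · ADDPL
6: ✓ CMP  NZCV=1000
7: · ADDCS
8: ✓ MOVLT  r1←0x14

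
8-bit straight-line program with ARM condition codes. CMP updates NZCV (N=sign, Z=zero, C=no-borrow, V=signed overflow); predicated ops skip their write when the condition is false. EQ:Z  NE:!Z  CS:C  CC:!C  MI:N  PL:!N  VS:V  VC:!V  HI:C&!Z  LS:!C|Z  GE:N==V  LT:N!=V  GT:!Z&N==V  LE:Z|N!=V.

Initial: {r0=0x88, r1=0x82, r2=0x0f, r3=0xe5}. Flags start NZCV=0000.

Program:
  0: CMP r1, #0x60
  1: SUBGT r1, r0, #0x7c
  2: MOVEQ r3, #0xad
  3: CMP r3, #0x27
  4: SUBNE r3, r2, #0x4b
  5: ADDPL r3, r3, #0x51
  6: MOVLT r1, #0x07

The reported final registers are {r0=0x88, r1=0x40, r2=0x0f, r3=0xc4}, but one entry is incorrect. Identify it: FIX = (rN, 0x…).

[0] flags=0011 → (cmp)
[1] flags=0011 GT?F → skip
[2] flags=0011 EQ?F → skip
[3] flags=1010 → (cmp)
[4] flags=1010 NE?T → r3=0xc4
[5] flags=1010 PL?F → skip
[6] flags=1010 LT?T → r1=0x07

FIX = (r1, 0x07)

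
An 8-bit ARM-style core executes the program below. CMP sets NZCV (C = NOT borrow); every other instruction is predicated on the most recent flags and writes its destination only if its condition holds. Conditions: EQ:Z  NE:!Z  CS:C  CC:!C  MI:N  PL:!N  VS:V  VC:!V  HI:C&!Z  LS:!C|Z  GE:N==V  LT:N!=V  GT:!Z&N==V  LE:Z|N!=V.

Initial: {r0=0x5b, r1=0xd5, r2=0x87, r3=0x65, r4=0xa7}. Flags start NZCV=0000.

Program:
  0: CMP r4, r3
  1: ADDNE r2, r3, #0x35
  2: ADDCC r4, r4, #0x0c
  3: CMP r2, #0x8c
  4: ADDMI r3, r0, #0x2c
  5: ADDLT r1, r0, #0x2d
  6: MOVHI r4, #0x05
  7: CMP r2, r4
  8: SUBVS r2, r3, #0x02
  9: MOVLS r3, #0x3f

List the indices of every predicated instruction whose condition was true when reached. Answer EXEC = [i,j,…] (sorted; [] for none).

[0] flags=0011 → (cmp)
[1] flags=0011 NE?T → r2=0x9a
[2] flags=0011 CC?F → skip
[3] flags=0010 → (cmp)
[4] flags=0010 MI?F → skip
[5] flags=0010 LT?F → skip
[6] flags=0010 HI?T → r4=0x05
[7] flags=1010 → (cmp)
[8] flags=1010 VS?F → skip
[9] flags=1010 LS?F → skip

EXEC = [1,6]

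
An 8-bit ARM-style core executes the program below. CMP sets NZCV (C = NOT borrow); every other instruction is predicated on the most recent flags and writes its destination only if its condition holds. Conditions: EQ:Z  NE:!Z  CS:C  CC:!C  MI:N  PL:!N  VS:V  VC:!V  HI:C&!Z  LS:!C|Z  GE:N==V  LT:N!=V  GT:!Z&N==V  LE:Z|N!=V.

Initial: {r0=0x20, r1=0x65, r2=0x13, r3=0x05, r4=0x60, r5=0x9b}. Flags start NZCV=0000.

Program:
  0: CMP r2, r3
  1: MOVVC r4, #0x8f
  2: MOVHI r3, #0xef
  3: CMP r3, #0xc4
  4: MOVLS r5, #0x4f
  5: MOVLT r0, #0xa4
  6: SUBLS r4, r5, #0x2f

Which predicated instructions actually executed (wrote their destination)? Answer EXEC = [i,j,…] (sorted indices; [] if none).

0: ✓ CMP  NZCV=0010
1: ✓ MOVVC  r4←0x8f
2: ✓ MOVHI  r3←0xef
3: ✓ CMP  NZCV=0010
4: · MOVLS
5: · MOVLT
6: · SUBLS

EXEC = [1,2]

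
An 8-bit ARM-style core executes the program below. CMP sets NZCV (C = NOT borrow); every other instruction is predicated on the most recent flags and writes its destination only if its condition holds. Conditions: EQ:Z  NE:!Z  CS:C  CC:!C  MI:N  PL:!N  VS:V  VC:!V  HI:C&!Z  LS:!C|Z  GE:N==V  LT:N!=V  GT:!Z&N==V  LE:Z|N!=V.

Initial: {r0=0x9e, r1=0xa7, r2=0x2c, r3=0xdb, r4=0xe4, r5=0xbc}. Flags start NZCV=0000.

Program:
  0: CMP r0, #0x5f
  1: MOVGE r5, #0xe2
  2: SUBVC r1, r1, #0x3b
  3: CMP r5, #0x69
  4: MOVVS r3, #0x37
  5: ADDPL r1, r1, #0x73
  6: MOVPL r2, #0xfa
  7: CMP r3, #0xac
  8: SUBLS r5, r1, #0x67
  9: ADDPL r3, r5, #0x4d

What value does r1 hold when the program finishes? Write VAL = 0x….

[0] flags=0011 → (cmp)
[1] flags=0011 GE?F → skip
[2] flags=0011 VC?F → skip
[3] flags=0011 → (cmp)
[4] flags=0011 VS?T → r3=0x37
[5] flags=0011 PL?T → r1=0x1a
[6] flags=0011 PL?T → r2=0xfa
[7] flags=1001 → (cmp)
[8] flags=1001 LS?T → r5=0xb3
[9] flags=1001 PL?F → skip

VAL = 0x1a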